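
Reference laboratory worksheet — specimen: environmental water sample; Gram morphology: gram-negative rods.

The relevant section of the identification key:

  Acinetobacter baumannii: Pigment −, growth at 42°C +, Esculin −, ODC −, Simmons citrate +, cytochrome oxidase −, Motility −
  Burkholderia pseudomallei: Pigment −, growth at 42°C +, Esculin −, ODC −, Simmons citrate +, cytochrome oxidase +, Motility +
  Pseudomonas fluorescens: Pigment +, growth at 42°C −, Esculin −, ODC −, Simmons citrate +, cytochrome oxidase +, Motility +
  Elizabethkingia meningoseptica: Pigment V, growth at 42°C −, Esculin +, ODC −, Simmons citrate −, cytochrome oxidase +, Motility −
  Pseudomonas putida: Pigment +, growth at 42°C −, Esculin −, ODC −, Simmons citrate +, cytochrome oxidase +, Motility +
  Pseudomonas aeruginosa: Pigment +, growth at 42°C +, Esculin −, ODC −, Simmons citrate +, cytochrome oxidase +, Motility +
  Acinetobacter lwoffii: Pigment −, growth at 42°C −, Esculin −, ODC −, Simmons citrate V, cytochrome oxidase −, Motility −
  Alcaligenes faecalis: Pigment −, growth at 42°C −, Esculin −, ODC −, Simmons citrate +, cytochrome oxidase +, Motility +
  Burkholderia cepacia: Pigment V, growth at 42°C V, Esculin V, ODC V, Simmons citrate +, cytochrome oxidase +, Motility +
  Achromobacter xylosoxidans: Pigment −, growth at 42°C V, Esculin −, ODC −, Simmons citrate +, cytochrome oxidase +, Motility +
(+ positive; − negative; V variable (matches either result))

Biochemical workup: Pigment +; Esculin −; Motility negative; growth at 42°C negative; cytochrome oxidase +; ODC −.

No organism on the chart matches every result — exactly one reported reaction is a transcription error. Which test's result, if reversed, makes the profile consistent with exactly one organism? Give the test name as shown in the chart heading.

As reported, no row in the chart matches all 6 reactions.
Reversing Motility → 3 organisms match (not unique).
Reversing ODC → still no organism matches.
Reversing growth at 42°C → still no organism matches.
Reversing Esculin (to +) → unique match: Elizabethkingia meningoseptica.
Reversing cytochrome oxidase → still no organism matches.
Reversing Pigment → still no organism matches.

Esculin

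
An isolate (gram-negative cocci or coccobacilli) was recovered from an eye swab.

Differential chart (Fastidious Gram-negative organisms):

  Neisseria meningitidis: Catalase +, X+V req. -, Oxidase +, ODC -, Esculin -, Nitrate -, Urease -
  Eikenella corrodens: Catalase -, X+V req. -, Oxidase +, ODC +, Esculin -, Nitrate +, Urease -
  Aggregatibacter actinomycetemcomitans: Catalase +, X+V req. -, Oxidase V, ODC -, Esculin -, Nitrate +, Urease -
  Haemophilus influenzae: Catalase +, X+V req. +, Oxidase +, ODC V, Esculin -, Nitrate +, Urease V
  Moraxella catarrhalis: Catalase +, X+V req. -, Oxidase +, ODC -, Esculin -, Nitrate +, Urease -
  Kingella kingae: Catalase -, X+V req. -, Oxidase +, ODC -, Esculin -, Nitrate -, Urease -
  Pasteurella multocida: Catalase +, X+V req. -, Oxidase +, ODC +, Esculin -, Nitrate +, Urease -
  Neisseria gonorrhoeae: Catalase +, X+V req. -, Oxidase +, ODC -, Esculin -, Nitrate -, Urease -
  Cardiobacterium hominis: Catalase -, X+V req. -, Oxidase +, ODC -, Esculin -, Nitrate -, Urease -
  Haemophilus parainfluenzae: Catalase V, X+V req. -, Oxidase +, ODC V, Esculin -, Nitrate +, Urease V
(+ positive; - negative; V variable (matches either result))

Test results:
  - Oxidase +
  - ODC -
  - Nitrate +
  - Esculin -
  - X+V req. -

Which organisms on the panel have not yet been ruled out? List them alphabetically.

Aggregatibacter actinomycetemcomitans, Haemophilus parainfluenzae, Moraxella catarrhalis

Oxidase +: all 10 remaining candidates are consistent.
Nitrate +: excludes Neisseria meningitidis, Kingella kingae, Neisseria gonorrhoeae, Cardiobacterium hominis — 6 left.
Esculin -: all 6 remaining candidates are consistent.
ODC -: excludes Eikenella corrodens, Pasteurella multocida — 4 left.
X+V req. -: excludes Haemophilus influenzae — 3 left.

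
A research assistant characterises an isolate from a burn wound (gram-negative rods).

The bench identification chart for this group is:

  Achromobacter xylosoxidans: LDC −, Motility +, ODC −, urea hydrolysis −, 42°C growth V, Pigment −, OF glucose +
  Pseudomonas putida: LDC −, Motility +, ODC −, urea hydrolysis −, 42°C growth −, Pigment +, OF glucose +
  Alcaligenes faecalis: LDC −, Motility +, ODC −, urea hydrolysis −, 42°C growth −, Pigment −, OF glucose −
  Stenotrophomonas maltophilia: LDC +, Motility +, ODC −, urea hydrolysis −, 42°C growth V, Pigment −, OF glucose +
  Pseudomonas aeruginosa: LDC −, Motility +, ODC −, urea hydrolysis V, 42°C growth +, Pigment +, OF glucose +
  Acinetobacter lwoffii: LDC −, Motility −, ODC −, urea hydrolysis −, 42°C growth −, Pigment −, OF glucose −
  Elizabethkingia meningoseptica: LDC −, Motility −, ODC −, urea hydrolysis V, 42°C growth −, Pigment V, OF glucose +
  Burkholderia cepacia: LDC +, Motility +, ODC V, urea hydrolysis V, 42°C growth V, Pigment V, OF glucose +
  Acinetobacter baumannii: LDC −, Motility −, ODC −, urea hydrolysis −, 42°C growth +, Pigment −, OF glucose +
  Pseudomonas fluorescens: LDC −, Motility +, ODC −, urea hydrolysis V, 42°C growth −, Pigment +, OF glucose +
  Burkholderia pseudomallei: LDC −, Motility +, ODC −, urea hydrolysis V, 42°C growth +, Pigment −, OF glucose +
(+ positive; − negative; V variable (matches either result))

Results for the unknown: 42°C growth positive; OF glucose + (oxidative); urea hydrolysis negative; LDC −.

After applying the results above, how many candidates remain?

LDC −: excludes Stenotrophomonas maltophilia, Burkholderia cepacia — 9 left.
urea hydrolysis −: all 9 remaining candidates are consistent.
OF glucose +: excludes Alcaligenes faecalis, Acinetobacter lwoffii — 7 left.
42°C growth +: excludes Pseudomonas putida, Elizabethkingia meningoseptica, Pseudomonas fluorescens — 4 left.
Still consistent: Achromobacter xylosoxidans, Acinetobacter baumannii, Burkholderia pseudomallei, Pseudomonas aeruginosa.

4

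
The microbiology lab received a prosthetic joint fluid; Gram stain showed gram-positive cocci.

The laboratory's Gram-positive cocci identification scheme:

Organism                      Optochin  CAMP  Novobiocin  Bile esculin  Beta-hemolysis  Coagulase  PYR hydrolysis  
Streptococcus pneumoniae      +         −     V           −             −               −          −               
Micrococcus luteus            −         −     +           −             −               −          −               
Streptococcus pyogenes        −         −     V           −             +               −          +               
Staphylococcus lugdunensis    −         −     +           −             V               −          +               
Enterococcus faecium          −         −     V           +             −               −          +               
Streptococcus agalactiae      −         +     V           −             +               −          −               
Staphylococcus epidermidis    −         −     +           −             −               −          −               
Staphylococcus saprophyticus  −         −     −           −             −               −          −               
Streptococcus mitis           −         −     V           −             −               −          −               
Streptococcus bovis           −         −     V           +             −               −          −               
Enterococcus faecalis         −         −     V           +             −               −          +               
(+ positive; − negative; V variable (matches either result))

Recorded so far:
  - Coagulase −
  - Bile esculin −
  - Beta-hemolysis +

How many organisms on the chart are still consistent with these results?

3

Bile esculin −: excludes Enterococcus faecium, Streptococcus bovis, Enterococcus faecalis — 8 left.
Beta-hemolysis +: excludes 5 organisms — 3 left.
Coagulase −: all 3 remaining candidates are consistent.
Still consistent: Staphylococcus lugdunensis, Streptococcus agalactiae, Streptococcus pyogenes.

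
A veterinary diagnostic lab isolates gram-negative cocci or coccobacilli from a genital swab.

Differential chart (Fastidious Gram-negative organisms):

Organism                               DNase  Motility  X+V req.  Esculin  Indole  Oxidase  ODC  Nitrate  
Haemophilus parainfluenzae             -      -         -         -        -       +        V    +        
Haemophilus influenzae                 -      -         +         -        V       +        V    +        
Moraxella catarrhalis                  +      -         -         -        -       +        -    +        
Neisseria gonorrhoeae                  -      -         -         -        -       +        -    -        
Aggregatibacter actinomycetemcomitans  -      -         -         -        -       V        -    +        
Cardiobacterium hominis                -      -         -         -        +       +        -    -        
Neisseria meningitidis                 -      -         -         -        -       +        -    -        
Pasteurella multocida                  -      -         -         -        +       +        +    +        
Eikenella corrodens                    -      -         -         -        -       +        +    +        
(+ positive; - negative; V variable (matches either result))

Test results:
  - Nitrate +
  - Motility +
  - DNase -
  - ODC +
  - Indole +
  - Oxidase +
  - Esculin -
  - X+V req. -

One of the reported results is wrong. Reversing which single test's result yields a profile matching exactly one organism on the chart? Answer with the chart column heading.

As reported, no row in the chart matches all 8 reactions.
Reversing Motility (to -) → unique match: Pasteurella multocida.
Reversing X+V req. → still no organism matches.
Reversing DNase → still no organism matches.
Reversing Nitrate → still no organism matches.
Reversing Indole → still no organism matches.
Reversing Oxidase → still no organism matches.
Reversing ODC → still no organism matches.
Reversing Esculin → still no organism matches.

Motility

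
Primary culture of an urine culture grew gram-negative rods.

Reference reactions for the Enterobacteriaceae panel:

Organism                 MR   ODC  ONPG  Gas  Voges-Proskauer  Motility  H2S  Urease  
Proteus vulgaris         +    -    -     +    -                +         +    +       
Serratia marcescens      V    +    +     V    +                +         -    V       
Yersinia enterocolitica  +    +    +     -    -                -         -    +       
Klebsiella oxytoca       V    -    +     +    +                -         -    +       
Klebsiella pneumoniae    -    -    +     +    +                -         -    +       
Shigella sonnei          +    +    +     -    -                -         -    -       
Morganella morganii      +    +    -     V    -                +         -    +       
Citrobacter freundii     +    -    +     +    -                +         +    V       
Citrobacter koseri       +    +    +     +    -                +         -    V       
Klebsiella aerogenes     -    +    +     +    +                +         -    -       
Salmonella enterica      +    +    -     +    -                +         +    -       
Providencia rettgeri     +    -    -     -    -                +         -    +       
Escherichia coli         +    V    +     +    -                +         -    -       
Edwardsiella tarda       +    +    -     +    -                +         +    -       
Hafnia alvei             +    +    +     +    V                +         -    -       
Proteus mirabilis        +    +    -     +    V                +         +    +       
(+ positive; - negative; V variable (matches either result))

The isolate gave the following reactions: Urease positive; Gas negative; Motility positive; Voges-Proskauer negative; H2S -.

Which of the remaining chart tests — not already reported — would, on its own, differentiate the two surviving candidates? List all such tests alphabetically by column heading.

ODC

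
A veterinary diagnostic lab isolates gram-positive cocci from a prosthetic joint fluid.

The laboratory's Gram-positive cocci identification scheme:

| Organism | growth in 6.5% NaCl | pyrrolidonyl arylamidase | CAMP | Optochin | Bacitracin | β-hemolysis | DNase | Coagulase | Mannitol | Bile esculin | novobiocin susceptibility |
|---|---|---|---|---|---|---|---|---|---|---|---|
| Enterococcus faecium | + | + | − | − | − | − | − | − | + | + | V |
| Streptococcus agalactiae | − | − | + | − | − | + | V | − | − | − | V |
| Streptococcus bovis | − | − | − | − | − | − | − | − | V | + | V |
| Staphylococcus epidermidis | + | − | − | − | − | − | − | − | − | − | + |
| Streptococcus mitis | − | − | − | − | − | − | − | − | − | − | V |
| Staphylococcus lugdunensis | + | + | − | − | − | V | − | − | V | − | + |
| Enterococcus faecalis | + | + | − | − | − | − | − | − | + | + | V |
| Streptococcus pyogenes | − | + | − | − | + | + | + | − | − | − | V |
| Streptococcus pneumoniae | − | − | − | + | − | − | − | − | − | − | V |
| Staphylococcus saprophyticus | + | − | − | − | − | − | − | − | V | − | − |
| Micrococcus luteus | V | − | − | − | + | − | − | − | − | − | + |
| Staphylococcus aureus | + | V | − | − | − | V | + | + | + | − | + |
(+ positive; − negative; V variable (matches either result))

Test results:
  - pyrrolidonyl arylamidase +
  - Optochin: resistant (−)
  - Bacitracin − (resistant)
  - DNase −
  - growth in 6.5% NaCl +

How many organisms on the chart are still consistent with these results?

Optochin −: excludes Streptococcus pneumoniae — 11 left.
pyrrolidonyl arylamidase +: excludes 6 organisms — 5 left.
growth in 6.5% NaCl +: excludes Streptococcus pyogenes — 4 left.
Bacitracin −: all 4 remaining candidates are consistent.
DNase −: excludes Staphylococcus aureus — 3 left.
Still consistent: Enterococcus faecalis, Enterococcus faecium, Staphylococcus lugdunensis.

3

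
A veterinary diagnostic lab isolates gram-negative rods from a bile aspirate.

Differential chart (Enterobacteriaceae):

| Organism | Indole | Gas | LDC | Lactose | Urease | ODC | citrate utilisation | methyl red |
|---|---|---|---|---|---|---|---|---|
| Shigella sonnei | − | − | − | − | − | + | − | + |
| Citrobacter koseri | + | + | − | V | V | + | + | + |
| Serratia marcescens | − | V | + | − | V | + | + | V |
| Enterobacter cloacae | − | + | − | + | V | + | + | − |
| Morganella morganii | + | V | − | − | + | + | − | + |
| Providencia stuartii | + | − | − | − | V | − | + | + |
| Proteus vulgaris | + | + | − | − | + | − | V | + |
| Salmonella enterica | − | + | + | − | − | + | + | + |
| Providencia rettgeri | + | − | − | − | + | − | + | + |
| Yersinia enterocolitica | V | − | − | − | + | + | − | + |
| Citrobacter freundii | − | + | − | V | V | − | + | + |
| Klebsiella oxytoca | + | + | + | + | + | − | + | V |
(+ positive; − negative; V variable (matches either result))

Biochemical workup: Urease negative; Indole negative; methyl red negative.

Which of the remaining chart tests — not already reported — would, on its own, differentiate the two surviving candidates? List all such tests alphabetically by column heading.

Lactose, LDC

methyl red −: excludes 9 organisms — 3 left.
Urease −: excludes Klebsiella oxytoca — 2 left.
Indole −: all 2 remaining candidates are consistent.
Two candidates remain: Enterobacter cloacae and Serratia marcescens.
  Gas: + vs V — variable for at least one, does not separate.
  LDC: Enterobacter cloacae −, Serratia marcescens + — discriminates.
  Lactose: Enterobacter cloacae +, Serratia marcescens − — discriminates.
  ODC: + vs + — same for both, does not separate.
  citrate utilisation: + vs + — same for both, does not separate.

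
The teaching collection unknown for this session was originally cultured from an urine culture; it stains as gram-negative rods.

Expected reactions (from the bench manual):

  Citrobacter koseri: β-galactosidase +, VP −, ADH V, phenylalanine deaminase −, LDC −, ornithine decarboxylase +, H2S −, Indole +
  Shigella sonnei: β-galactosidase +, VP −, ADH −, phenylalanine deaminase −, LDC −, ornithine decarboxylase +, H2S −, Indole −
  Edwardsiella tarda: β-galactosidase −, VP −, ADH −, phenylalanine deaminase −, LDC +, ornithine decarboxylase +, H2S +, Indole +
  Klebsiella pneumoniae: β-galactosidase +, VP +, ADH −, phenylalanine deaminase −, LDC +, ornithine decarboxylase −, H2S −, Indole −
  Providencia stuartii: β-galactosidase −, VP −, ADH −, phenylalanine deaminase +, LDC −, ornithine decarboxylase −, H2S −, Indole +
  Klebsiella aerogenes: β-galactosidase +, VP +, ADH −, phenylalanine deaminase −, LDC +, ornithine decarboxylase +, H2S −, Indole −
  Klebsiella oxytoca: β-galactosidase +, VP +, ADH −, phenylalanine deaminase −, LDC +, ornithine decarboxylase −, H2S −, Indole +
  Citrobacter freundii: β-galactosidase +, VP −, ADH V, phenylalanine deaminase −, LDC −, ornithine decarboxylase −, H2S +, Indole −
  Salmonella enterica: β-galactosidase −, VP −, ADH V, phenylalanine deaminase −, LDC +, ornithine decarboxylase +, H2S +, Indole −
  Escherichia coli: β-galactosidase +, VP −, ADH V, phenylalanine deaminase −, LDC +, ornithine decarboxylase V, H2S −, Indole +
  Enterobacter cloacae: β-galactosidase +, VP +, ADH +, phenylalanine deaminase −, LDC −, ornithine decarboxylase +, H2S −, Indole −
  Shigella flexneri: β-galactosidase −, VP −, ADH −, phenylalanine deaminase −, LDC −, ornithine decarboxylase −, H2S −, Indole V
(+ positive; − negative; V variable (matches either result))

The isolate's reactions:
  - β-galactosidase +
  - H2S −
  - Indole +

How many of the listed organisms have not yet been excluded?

3

Indole +: excludes 6 organisms — 6 left.
H2S −: excludes Edwardsiella tarda — 5 left.
β-galactosidase +: excludes Providencia stuartii, Shigella flexneri — 3 left.
Still consistent: Citrobacter koseri, Escherichia coli, Klebsiella oxytoca.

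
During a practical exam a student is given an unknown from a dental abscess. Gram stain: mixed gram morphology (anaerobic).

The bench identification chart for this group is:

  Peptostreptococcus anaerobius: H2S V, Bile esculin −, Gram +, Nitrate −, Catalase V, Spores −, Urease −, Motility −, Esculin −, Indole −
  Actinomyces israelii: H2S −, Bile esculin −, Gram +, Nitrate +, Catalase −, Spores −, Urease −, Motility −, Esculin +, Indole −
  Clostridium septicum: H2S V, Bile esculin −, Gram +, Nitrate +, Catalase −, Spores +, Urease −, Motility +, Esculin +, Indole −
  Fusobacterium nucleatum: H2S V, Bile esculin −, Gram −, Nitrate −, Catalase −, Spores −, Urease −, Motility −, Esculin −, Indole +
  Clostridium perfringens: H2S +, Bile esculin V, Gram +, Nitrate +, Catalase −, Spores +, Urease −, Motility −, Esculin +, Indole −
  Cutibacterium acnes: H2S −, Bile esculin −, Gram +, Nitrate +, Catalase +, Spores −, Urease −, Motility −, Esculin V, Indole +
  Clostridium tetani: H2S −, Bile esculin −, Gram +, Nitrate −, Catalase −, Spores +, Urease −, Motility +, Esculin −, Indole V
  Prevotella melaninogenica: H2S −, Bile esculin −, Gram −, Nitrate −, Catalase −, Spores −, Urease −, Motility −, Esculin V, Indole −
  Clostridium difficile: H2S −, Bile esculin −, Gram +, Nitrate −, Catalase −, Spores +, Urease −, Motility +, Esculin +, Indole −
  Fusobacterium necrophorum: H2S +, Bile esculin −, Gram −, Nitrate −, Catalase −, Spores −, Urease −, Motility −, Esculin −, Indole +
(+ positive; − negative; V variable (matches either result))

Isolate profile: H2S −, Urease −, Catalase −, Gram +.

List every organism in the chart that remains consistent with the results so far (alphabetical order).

Actinomyces israelii, Clostridium difficile, Clostridium septicum, Clostridium tetani, Peptostreptococcus anaerobius

Urease −: all 10 remaining candidates are consistent.
Catalase −: excludes Cutibacterium acnes — 9 left.
Gram +: excludes Fusobacterium nucleatum, Prevotella melaninogenica, Fusobacterium necrophorum — 6 left.
H2S −: excludes Clostridium perfringens — 5 left.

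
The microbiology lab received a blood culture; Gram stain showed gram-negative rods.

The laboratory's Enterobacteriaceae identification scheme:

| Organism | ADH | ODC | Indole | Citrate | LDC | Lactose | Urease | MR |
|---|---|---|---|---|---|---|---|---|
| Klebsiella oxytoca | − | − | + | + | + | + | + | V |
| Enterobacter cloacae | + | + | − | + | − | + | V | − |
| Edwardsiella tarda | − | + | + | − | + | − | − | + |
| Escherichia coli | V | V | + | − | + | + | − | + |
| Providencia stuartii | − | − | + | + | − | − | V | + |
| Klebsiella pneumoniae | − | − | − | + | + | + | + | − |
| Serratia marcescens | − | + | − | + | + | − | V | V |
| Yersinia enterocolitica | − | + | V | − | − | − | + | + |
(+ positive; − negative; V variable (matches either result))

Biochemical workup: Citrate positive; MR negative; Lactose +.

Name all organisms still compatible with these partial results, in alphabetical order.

Enterobacter cloacae, Klebsiella oxytoca, Klebsiella pneumoniae

Lactose +: excludes Edwardsiella tarda, Providencia stuartii, Serratia marcescens, Yersinia enterocolitica — 4 left.
MR −: excludes Escherichia coli — 3 left.
Citrate +: all 3 remaining candidates are consistent.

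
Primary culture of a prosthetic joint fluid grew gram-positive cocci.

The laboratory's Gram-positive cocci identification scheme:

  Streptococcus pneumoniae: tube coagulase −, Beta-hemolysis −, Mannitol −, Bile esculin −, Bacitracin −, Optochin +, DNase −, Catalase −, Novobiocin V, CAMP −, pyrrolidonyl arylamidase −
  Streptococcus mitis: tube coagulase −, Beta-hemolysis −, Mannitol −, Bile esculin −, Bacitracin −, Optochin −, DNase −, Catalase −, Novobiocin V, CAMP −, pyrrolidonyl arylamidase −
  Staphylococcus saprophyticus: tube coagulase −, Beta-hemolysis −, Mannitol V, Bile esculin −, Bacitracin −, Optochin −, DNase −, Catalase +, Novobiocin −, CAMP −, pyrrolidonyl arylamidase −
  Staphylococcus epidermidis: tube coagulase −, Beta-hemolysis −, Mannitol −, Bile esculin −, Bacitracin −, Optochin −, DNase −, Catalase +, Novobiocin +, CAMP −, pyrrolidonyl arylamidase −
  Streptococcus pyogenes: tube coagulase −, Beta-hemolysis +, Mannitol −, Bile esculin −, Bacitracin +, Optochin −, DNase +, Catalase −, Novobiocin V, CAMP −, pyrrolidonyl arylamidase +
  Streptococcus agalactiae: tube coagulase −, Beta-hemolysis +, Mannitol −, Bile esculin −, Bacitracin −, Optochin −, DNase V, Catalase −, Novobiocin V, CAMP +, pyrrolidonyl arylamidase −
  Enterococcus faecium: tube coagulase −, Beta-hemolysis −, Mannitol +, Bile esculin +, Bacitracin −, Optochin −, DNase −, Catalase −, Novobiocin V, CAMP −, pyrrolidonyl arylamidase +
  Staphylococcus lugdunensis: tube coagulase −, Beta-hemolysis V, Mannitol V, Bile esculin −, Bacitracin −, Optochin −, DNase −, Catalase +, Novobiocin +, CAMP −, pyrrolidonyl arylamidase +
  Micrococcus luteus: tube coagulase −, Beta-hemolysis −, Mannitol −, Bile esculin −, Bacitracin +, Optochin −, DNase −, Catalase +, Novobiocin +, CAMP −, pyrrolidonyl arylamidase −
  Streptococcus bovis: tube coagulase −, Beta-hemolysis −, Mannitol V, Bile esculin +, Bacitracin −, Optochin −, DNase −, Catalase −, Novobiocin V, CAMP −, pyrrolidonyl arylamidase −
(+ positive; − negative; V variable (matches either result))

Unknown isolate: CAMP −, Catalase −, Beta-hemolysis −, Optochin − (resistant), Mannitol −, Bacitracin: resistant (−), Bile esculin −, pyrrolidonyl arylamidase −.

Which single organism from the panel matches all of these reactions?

Streptococcus mitis

Optochin −: excludes Streptococcus pneumoniae — 9 left.
Bile esculin −: excludes Enterococcus faecium, Streptococcus bovis — 7 left.
Bacitracin −: excludes Streptococcus pyogenes, Micrococcus luteus — 5 left.
pyrrolidonyl arylamidase −: excludes Staphylococcus lugdunensis — 4 left.
CAMP −: excludes Streptococcus agalactiae — 3 left.
Catalase −: excludes Staphylococcus saprophyticus, Staphylococcus epidermidis — 1 left.
Beta-hemolysis −: the one remaining candidate is consistent.
Mannitol −: the one remaining candidate is consistent.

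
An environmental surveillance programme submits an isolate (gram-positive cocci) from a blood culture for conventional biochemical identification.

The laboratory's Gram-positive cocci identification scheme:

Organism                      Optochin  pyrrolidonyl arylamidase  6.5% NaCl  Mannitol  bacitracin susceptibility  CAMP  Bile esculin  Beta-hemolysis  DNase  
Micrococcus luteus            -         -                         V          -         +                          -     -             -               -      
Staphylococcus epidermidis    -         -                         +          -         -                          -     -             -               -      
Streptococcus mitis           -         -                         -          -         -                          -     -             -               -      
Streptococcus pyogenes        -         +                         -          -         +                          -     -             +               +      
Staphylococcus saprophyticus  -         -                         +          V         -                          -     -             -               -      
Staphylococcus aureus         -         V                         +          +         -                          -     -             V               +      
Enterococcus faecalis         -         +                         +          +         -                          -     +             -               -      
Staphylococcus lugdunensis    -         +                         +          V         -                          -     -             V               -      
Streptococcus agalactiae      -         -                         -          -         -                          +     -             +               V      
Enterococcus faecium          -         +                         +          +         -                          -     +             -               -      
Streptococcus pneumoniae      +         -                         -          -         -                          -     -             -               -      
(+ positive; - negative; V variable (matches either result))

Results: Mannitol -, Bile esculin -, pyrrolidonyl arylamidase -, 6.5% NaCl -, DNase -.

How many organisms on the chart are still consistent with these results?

4

pyrrolidonyl arylamidase -: excludes Streptococcus pyogenes, Enterococcus faecalis, Staphylococcus lugdunensis, Enterococcus faecium — 7 left.
DNase -: excludes Staphylococcus aureus — 6 left.
Mannitol -: all 6 remaining candidates are consistent.
Bile esculin -: all 6 remaining candidates are consistent.
6.5% NaCl -: excludes Staphylococcus epidermidis, Staphylococcus saprophyticus — 4 left.
Still consistent: Micrococcus luteus, Streptococcus agalactiae, Streptococcus mitis, Streptococcus pneumoniae.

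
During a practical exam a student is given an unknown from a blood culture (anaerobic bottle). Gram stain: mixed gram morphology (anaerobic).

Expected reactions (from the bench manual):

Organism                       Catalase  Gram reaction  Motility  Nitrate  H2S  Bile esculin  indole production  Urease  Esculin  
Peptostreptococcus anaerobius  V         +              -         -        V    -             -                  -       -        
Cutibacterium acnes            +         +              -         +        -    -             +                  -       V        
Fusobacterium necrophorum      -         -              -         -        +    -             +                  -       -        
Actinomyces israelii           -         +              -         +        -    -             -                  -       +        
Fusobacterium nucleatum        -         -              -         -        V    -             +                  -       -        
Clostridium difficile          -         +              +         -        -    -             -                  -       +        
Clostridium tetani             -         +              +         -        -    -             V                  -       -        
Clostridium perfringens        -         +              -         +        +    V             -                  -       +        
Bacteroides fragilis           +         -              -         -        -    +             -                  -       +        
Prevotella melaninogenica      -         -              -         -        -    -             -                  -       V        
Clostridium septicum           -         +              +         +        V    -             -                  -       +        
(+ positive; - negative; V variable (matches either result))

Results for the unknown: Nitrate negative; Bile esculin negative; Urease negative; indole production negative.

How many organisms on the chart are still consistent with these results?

Urease -: all 11 remaining candidates are consistent.
Bile esculin -: excludes Bacteroides fragilis — 10 left.
indole production -: excludes Cutibacterium acnes, Fusobacterium necrophorum, Fusobacterium nucleatum — 7 left.
Nitrate -: excludes Actinomyces israelii, Clostridium perfringens, Clostridium septicum — 4 left.
Still consistent: Clostridium difficile, Clostridium tetani, Peptostreptococcus anaerobius, Prevotella melaninogenica.

4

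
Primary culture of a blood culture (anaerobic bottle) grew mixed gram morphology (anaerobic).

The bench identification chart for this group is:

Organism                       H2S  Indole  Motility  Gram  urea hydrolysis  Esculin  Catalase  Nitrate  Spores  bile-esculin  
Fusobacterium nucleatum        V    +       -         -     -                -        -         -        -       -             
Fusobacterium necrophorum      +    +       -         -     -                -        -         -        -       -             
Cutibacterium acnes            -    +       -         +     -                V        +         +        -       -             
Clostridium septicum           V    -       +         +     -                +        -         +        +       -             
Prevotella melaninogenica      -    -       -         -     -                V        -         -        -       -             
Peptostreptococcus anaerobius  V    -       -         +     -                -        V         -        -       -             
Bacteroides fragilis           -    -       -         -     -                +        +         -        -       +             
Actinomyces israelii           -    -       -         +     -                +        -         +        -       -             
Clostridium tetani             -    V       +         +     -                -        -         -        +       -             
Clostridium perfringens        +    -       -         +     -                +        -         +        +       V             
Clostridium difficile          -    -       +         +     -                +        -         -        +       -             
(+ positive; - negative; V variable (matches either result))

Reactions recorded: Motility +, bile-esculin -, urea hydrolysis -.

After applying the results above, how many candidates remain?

3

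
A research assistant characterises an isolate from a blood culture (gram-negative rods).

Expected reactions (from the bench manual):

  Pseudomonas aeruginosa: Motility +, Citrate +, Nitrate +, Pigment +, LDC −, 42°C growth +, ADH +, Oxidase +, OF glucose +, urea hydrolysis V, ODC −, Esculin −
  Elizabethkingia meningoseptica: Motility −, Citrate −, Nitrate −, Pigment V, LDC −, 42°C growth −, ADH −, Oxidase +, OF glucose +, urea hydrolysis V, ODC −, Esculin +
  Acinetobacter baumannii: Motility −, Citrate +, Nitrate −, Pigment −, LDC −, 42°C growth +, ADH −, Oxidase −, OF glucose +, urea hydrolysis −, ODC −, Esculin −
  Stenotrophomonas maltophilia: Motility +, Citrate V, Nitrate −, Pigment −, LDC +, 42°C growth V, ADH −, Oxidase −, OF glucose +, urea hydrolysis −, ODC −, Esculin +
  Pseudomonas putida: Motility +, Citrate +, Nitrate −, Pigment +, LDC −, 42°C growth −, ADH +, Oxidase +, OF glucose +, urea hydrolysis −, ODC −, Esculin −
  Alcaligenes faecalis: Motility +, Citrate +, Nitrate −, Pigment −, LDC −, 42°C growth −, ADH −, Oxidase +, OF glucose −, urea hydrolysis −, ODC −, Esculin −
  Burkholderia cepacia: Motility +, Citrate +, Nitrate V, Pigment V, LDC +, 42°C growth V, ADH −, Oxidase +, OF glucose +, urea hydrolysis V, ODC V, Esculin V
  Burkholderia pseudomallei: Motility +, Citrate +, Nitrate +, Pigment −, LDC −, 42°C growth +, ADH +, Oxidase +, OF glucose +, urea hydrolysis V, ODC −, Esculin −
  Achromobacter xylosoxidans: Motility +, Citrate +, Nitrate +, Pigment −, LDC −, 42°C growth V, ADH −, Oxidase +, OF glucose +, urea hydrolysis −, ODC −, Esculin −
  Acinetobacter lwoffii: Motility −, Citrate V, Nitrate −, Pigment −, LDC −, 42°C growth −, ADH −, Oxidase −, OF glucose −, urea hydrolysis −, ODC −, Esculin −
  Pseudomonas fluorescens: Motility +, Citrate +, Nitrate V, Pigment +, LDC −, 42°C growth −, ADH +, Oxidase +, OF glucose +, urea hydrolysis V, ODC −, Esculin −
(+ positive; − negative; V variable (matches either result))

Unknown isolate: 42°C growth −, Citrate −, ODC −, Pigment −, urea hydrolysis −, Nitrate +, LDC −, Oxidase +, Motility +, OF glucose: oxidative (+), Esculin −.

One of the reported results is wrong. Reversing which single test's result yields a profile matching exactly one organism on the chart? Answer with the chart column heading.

As reported, no row in the chart matches all 11 reactions.
Reversing urea hydrolysis → still no organism matches.
Reversing Citrate (to +) → unique match: Achromobacter xylosoxidans.
Reversing Motility → still no organism matches.
Reversing OF glucose → still no organism matches.
Reversing Pigment → still no organism matches.
Reversing LDC → still no organism matches.
Reversing Oxidase → still no organism matches.
Reversing Esculin → still no organism matches.
Reversing ODC → still no organism matches.
Reversing Nitrate → still no organism matches.
Reversing 42°C growth → still no organism matches.

Citrate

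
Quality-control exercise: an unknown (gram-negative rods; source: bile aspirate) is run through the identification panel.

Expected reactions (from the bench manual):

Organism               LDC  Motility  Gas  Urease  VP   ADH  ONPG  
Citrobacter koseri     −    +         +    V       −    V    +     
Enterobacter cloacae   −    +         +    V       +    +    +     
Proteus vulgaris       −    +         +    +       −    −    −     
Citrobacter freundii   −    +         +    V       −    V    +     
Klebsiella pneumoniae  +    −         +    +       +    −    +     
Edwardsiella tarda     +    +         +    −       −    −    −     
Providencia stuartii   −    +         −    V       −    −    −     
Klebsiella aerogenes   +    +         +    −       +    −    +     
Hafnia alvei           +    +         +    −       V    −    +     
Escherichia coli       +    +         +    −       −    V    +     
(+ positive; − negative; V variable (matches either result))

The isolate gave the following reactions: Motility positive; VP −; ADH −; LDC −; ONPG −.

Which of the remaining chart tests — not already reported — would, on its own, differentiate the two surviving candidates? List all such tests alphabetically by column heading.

Motility +: excludes Klebsiella pneumoniae — 9 left.
ONPG −: excludes 6 organisms — 3 left.
VP −: all 3 remaining candidates are consistent.
ADH −: all 3 remaining candidates are consistent.
LDC −: excludes Edwardsiella tarda — 2 left.
Two candidates remain: Proteus vulgaris and Providencia stuartii.
  Gas: Proteus vulgaris +, Providencia stuartii − — discriminates.
  Urease: + vs V — variable for at least one, does not separate.

Gas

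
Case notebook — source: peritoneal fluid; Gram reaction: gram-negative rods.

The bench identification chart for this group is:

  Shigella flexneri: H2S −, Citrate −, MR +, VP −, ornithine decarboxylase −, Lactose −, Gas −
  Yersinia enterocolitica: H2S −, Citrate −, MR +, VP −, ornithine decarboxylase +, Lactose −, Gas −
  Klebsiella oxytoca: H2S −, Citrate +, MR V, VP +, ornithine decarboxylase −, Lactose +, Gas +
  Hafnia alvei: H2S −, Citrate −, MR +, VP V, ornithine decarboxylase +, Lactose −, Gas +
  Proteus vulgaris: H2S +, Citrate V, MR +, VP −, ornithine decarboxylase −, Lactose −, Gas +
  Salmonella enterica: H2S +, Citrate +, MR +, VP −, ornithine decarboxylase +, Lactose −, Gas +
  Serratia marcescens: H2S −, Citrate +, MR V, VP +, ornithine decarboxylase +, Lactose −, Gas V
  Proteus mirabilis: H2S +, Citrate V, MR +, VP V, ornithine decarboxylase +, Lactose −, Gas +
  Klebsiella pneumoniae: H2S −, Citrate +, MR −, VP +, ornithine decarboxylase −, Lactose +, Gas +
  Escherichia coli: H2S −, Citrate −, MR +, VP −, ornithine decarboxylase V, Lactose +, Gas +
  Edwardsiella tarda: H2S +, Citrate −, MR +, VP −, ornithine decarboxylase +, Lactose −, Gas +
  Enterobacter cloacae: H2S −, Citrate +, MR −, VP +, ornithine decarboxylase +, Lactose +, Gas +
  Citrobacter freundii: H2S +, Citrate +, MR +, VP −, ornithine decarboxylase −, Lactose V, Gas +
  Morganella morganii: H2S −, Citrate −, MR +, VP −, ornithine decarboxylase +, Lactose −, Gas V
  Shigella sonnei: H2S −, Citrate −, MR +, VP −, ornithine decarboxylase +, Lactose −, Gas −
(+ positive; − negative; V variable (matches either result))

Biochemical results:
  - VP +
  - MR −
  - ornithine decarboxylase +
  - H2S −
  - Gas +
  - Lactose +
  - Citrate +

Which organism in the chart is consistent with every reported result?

VP +: excludes 9 organisms — 6 left.
ornithine decarboxylase +: excludes Klebsiella oxytoca, Klebsiella pneumoniae — 4 left.
Citrate +: excludes Hafnia alvei — 3 left.
Lactose +: excludes Serratia marcescens, Proteus mirabilis — 1 left.
Gas +: the one remaining candidate is consistent.
H2S −: the one remaining candidate is consistent.
MR −: the one remaining candidate is consistent.

Enterobacter cloacae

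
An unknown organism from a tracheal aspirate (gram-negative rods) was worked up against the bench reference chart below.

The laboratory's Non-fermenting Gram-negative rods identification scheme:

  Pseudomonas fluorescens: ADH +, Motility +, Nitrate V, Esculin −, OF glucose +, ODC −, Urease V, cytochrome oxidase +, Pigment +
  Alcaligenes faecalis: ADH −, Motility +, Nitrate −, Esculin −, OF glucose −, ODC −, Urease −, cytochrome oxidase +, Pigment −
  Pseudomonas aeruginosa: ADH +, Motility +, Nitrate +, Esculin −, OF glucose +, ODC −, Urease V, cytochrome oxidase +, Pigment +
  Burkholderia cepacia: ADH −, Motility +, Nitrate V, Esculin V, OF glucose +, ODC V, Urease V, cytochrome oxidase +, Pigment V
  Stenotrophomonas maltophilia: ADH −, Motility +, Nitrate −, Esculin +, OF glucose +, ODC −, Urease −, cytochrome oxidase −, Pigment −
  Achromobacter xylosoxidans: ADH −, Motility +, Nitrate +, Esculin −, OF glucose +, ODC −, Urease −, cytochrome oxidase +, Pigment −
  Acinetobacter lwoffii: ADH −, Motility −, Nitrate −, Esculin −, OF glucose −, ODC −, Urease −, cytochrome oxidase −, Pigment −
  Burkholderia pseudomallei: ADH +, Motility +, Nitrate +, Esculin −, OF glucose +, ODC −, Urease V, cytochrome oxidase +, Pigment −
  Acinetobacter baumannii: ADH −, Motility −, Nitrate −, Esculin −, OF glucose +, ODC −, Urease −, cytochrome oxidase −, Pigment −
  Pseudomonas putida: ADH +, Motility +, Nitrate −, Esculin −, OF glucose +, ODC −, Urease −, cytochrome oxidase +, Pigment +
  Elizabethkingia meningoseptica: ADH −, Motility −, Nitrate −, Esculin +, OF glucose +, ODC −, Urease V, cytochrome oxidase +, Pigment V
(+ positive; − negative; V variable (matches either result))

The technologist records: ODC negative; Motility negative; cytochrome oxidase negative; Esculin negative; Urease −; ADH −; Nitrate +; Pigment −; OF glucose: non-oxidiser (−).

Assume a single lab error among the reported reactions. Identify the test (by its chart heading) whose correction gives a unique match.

Nitrate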